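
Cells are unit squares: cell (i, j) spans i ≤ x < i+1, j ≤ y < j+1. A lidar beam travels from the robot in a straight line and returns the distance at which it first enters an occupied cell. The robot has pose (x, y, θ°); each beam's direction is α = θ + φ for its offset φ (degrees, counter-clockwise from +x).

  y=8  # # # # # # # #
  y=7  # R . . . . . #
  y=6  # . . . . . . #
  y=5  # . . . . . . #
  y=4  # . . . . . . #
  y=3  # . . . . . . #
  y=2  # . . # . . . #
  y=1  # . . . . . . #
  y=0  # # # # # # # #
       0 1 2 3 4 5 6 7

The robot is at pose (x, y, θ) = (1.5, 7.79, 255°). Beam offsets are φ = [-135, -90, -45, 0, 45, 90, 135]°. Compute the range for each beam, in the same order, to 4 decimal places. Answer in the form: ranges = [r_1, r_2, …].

ranges = [0.2425, 0.5176, 0.5774, 1.9319, 7.8404, 5.6940, 0.4200]

beam 1: φ=-135°, α=120°
  cosα=-0.5000 sinα=0.8660 | (1,7) | tMaxX 1.0000 tMaxY 0.2425 | tΔX 2.0000 tΔY 1.1547
    t=0.2425 [y] (1,8) — stop
  → r_1 = 0.2425
beam 2: φ=-90°, α=165°
  cosα=-0.9659 sinα=0.2588 | (1,7) | tMaxX 0.5176 tMaxY 0.8114 | tΔX 1.0353 tΔY 3.8637
    t=0.5176 [x] (0,7) — stop
  → r_2 = 0.5176
beam 3: φ=-45°, α=210°
  cosα=-0.8660 sinα=-0.5000 | (1,7) | tMaxX 0.5774 tMaxY 1.5800 | tΔX 1.1547 tΔY 2.0000
    t=0.5774 [x] (0,7) — stop
  → r_3 = 0.5774
beam 4: φ=0°, α=255°
  cosα=-0.2588 sinα=-0.9659 | (1,7) | tMaxX 1.9319 tMaxY 0.8179 | tΔX 3.8637 tΔY 1.0353
    t=0.8179 [y] (1,6)
    t=1.8531 [y] (1,5)
    t=1.9319 [x] (0,5) — stop
  → r_4 = 1.9319
beam 5: φ=45°, α=300°
  cosα=0.5000 sinα=-0.8660 | (1,7) | tMaxX 1.0000 tMaxY 0.9122 | tΔX 2.0000 tΔY 1.1547
    t=0.9122 [y] (1,6)
    t=1.0000 [x] (2,6)
    t=2.0669 [y] (2,5)
    t=3.0000 [x] (3,5)
    t=3.2216 [y] (3,4)
    t=4.3763 [y] (3,3)
    t=5.0000 [x] (4,3)
    t=5.5310 [y] (4,2)
    t=6.6857 [y] (4,1)
    t=7.0000 [x] (5,1)
    t=7.8404 [y] (5,0) — stop
  → r_5 = 7.8404
beam 6: φ=90°, α=345°
  cosα=0.9659 sinα=-0.2588 | (1,7) | tMaxX 0.5176 tMaxY 3.0523 | tΔX 1.0353 tΔY 3.8637
    t=0.5176 [x] (2,7)
    t=1.5529 [x] (3,7)
    t=2.5882 [x] (4,7)
    t=3.0523 [y] (4,6)
    t=3.6235 [x] (5,6)
    t=4.6587 [x] (6,6)
    t=5.6940 [x] (7,6) — stop
  → r_6 = 5.6940
beam 7: φ=135°, α=30°
  cosα=0.8660 sinα=0.5000 | (1,7) | tMaxX 0.5774 tMaxY 0.4200 | tΔX 1.1547 tΔY 2.0000
    t=0.4200 [y] (1,8) — stop
  → r_7 = 0.4200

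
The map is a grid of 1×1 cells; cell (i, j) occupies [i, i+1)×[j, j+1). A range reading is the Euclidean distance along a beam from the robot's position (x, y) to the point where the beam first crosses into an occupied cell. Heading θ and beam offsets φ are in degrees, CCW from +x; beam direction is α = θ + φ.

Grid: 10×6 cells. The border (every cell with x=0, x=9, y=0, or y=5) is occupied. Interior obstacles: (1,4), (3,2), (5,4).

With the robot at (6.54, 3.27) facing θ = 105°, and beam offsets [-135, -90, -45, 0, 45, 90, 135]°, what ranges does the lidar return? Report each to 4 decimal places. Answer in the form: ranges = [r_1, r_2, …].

ranges = [2.8406, 2.5468, 1.9976, 1.7910, 1.4600, 2.6296, 2.6212]

beam 1: φ=-135°, α=330°
  direction (0.8660, -0.5000); cell (6,3); t to first gridline: x 0.5312, y 0.5400 (then +1.1547 / +2.0000)
    (7,3) via x @ 0.5312
    (7,2) via y @ 0.5400
    (8,2) via x @ 1.6859
    (8,1) via y @ 2.5400
    (9,1) via x @ 2.8406  # hit
  → r_1 = 2.8406
beam 2: φ=-90°, α=15°
  direction (0.9659, 0.2588); cell (6,3); t to first gridline: x 0.4762, y 2.8205 (then +1.0353 / +3.8637)
    (7,3) via x @ 0.4762
    (8,3) via x @ 1.5115
    (9,3) via x @ 2.5468  # hit
  → r_2 = 2.5468
beam 3: φ=-45°, α=60°
  direction (0.5000, 0.8660); cell (6,3); t to first gridline: x 0.9200, y 0.8429 (then +2.0000 / +1.1547)
    (6,4) via y @ 0.8429
    (7,4) via x @ 0.9200
    (7,5) via y @ 1.9976  # hit
  → r_3 = 1.9976
beam 4: φ=0°, α=105°
  direction (-0.2588, 0.9659); cell (6,3); t to first gridline: x 2.0864, y 0.7558 (then +3.8637 / +1.0353)
    (6,4) via y @ 0.7558
    (6,5) via y @ 1.7910  # hit
  → r_4 = 1.7910
beam 5: φ=45°, α=150°
  direction (-0.8660, 0.5000); cell (6,3); t to first gridline: x 0.6235, y 1.4600 (then +1.1547 / +2.0000)
    (5,3) via x @ 0.6235
    (5,4) via y @ 1.4600  # hit
  → r_5 = 1.4600
beam 6: φ=90°, α=195°
  direction (-0.9659, -0.2588); cell (6,3); t to first gridline: x 0.5590, y 1.0432 (then +1.0353 / +3.8637)
    (5,3) via x @ 0.5590
    (5,2) via y @ 1.0432
    (4,2) via x @ 1.5943
    (3,2) via x @ 2.6296  # hit
  → r_6 = 2.6296
beam 7: φ=135°, α=240°
  direction (-0.5000, -0.8660); cell (6,3); t to first gridline: x 1.0800, y 0.3118 (then +2.0000 / +1.1547)
    (6,2) via y @ 0.3118
    (5,2) via x @ 1.0800
    (5,1) via y @ 1.4665
    (5,0) via y @ 2.6212  # hit
  → r_7 = 2.6212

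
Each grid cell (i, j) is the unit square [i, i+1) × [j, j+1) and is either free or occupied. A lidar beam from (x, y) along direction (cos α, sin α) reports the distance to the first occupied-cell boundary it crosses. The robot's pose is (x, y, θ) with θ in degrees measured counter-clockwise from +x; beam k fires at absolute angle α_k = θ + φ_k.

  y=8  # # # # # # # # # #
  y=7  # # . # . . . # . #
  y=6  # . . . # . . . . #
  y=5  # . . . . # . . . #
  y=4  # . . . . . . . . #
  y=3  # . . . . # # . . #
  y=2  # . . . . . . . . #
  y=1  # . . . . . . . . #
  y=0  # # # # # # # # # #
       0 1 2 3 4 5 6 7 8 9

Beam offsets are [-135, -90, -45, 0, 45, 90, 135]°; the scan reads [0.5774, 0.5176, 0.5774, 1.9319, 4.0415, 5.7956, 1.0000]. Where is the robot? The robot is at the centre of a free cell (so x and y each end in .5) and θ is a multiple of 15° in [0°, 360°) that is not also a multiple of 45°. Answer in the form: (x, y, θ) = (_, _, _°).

(x, y, θ) = (1.5, 1.5, 345°)

The pose lattice has 49·16 = 784 candidates. Test each by forward raycasting.
  (3.5, 4.5, 105°): beam 1 = 1.7321 ≠ 0.5774 ✗
  (2.5, 2.5, 75°): beam 1 = 1.7321 ≠ 0.5774 ✗
  (6.5, 2.5, 30°): beam 1 = 1.5529 ≠ 0.5774 ✗
  (6.5, 5.5, 255°): beam 1 = 2.8868 ≠ 0.5774 ✗
  …
  (1.5, 1.5, 345°): r_1=0.5774, r_2=0.5176, r_3=0.5774, r_4=1.9319, r_5=4.0415, r_6=5.7956, r_7=1.0000 — all match ✓
Unique over the lattice → pose = (1.5, 1.5, 345°).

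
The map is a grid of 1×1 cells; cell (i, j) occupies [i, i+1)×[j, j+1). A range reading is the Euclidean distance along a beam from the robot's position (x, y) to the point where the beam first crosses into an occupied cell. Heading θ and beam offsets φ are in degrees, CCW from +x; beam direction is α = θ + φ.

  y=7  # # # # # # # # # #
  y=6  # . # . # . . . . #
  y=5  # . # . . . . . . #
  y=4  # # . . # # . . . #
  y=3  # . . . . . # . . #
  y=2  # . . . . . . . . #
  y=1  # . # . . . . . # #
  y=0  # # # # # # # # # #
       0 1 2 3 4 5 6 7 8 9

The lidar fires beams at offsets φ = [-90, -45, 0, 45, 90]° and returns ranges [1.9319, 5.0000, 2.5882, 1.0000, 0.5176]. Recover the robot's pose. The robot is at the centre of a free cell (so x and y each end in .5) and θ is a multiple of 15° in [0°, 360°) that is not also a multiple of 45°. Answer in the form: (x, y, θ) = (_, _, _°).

The pose lattice has 39·16 = 624 candidates. Test each by forward raycasting.
  (1.5, 1.5, 105°): beam 1 = 0.5176 ≠ 1.9319 ✗
  (3.5, 4.5, 105°): beam 1 = 0.5176 ≠ 1.9319 ✗
  (1.5, 5.5, 195°): beam 1 = 1.5529 ≠ 1.9319 ✗
  (5.5, 3.5, 120°): beam 1 = 0.5774 ≠ 1.9319 ✗
  (2.5, 2.5, 300°): beam 1 = 1.7321 ≠ 1.9319 ✗
  …
  (6.5, 6.5, 345°): r_1=1.9319, r_2=5.0000, r_3=2.5882, r_4=1.0000, r_5=0.5176 — all match ✓
No second candidate reproduces the full scan.

(x, y, θ) = (6.5, 6.5, 345°)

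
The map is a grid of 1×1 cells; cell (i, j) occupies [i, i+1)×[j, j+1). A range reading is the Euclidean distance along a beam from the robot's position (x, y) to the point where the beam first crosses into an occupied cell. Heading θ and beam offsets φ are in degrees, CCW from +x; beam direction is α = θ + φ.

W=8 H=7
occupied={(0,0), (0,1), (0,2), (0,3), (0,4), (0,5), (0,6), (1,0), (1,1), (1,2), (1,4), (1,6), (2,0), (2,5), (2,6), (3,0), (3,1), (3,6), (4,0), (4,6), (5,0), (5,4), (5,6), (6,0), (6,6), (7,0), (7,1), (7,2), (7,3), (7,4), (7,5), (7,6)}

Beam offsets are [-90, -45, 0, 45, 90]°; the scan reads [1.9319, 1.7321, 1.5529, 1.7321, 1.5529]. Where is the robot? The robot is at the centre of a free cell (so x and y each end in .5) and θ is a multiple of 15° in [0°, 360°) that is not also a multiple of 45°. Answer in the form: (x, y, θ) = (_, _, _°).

(x, y, θ) = (5.5, 2.5, 285°)

The pose lattice has 24·16 = 384 candidates. Test each by forward raycasting.
  (1.5, 3.5, 165°): beam 1 = 0.5176 ≠ 1.9319 ✗
  (6.5, 5.5, 15°): beam 2 = 0.5774 ≠ 1.7321 ✗
  (2.5, 4.5, 15°): beam 1 = 2.5882 ≠ 1.9319 ✗
  (5.5, 5.5, 285°): beam 1 = 3.6235 ≠ 1.9319 ✗
  …
  (5.5, 2.5, 285°): r_1=1.9319, r_2=1.7321, r_3=1.5529, r_4=1.7321, r_5=1.5529 — all match ✓
No second candidate reproduces the full scan.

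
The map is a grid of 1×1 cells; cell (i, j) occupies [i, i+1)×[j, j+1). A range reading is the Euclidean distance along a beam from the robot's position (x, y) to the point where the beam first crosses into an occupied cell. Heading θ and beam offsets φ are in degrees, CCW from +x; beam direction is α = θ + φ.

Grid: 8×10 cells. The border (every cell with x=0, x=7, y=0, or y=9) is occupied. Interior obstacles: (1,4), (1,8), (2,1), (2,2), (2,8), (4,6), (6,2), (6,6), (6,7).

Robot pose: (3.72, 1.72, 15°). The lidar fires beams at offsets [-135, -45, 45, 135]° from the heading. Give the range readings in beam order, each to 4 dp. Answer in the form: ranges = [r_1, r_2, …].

beam 1: φ=-135°, α=240°
  d=(-0.5000,-0.8660)  start (3,1)  tX=1.4400 tY=0.8314  stride 1/|dx|=2.0000 1/|dy|=1.1547
    cross y-line → (3,0), t=0.8314 (wall)
  → r_1 = 0.8314
beam 2: φ=-45°, α=330°
  d=(0.8660,-0.5000)  start (3,1)  tX=0.3233 tY=1.4400  stride 1/|dx|=1.1547 1/|dy|=2.0000
    cross x-line → (4,1), t=0.3233
    cross y-line → (4,0), t=1.4400 (wall)
  → r_2 = 1.4400
beam 3: φ=45°, α=60°
  d=(0.5000,0.8660)  start (3,1)  tX=0.5600 tY=0.3233  stride 1/|dx|=2.0000 1/|dy|=1.1547
    cross y-line → (3,2), t=0.3233
    cross x-line → (4,2), t=0.5600
    cross y-line → (4,3), t=1.4780
    cross x-line → (5,3), t=2.5600
    cross y-line → (5,4), t=2.6327
    cross y-line → (5,5), t=3.7874
    cross x-line → (6,5), t=4.5600
    cross y-line → (6,6), t=4.9421 (wall)
  → r_3 = 4.9421
beam 4: φ=135°, α=150°
  d=(-0.8660,0.5000)  start (3,1)  tX=0.8314 tY=0.5600  stride 1/|dx|=1.1547 1/|dy|=2.0000
    cross y-line → (3,2), t=0.5600
    cross x-line → (2,2), t=0.8314 (wall)
  → r_4 = 0.8314

ranges = [0.8314, 1.4400, 4.9421, 0.8314]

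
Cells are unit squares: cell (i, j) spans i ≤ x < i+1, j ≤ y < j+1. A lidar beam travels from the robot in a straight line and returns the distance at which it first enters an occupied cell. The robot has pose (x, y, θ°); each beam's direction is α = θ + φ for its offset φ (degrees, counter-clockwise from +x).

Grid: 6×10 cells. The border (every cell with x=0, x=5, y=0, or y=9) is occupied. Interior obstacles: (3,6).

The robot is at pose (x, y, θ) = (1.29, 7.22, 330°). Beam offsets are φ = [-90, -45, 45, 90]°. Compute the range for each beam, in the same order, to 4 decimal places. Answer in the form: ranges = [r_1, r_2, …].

beam 1: φ=-90°, α=240°
  cosα=-0.5000 sinα=-0.8660 | (1,7) | tMaxX 0.5800 tMaxY 0.2540 | tΔX 2.0000 tΔY 1.1547
    t=0.2540 [y] (1,6)
    t=0.5800 [x] (0,6) — stop
  → r_1 = 0.5800
beam 2: φ=-45°, α=285°
  cosα=0.2588 sinα=-0.9659 | (1,7) | tMaxX 2.7432 tMaxY 0.2278 | tΔX 3.8637 tΔY 1.0353
    t=0.2278 [y] (1,6)
    t=1.2630 [y] (1,5)
    t=2.2983 [y] (1,4)
    t=2.7432 [x] (2,4)
    t=3.3336 [y] (2,3)
    t=4.3689 [y] (2,2)
    t=5.4041 [y] (2,1)
    t=6.4394 [y] (2,0) — stop
  → r_2 = 6.4394
beam 3: φ=45°, α=15°
  cosα=0.9659 sinα=0.2588 | (1,7) | tMaxX 0.7350 tMaxY 3.0137 | tΔX 1.0353 tΔY 3.8637
    t=0.7350 [x] (2,7)
    t=1.7703 [x] (3,7)
    t=2.8056 [x] (4,7)
    t=3.0137 [y] (4,8)
    t=3.8409 [x] (5,8) — stop
  → r_3 = 3.8409
beam 4: φ=90°, α=60°
  cosα=0.5000 sinα=0.8660 | (1,7) | tMaxX 1.4200 tMaxY 0.9007 | tΔX 2.0000 tΔY 1.1547
    t=0.9007 [y] (1,8)
    t=1.4200 [x] (2,8)
    t=2.0554 [y] (2,9) — stop
  → r_4 = 2.0554

ranges = [0.5800, 6.4394, 3.8409, 2.0554]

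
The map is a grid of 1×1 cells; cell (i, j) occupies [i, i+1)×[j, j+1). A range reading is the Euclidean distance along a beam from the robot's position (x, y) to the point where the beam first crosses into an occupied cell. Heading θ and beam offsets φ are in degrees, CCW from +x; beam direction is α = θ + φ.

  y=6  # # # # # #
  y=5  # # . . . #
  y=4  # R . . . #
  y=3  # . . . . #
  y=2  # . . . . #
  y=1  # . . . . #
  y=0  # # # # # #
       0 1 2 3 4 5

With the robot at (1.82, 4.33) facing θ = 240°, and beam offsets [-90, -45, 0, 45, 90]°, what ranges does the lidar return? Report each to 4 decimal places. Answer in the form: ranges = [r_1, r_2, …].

beam 1: φ=-90°, α=150°
  direction (-0.8660, 0.5000); cell (1,4); t to first gridline: x 0.9469, y 1.3400 (then +1.1547 / +2.0000)
    (0,4) via x @ 0.9469  # hit
  → r_1 = 0.9469
beam 2: φ=-45°, α=195°
  direction (-0.9659, -0.2588); cell (1,4); t to first gridline: x 0.8489, y 1.2750 (then +1.0353 / +3.8637)
    (0,4) via x @ 0.8489  # hit
  → r_2 = 0.8489
beam 3: φ=0°, α=240°
  direction (-0.5000, -0.8660); cell (1,4); t to first gridline: x 1.6400, y 0.3811 (then +2.0000 / +1.1547)
    (1,3) via y @ 0.3811
    (1,2) via y @ 1.5358
    (0,2) via x @ 1.6400  # hit
  → r_3 = 1.6400
beam 4: φ=45°, α=285°
  direction (0.2588, -0.9659); cell (1,4); t to first gridline: x 0.6955, y 0.3416 (then +3.8637 / +1.0353)
    (1,3) via y @ 0.3416
    (2,3) via x @ 0.6955
    (2,2) via y @ 1.3769
    (2,1) via y @ 2.4122
    (2,0) via y @ 3.4475  # hit
  → r_4 = 3.4475
beam 5: φ=90°, α=330°
  direction (0.8660, -0.5000); cell (1,4); t to first gridline: x 0.2078, y 0.6600 (then +1.1547 / +2.0000)
    (2,4) via x @ 0.2078
    (2,3) via y @ 0.6600
    (3,3) via x @ 1.3625
    (4,3) via x @ 2.5172
    (4,2) via y @ 2.6600
    (5,2) via x @ 3.6719  # hit
  → r_5 = 3.6719

ranges = [0.9469, 0.8489, 1.6400, 3.4475, 3.6719]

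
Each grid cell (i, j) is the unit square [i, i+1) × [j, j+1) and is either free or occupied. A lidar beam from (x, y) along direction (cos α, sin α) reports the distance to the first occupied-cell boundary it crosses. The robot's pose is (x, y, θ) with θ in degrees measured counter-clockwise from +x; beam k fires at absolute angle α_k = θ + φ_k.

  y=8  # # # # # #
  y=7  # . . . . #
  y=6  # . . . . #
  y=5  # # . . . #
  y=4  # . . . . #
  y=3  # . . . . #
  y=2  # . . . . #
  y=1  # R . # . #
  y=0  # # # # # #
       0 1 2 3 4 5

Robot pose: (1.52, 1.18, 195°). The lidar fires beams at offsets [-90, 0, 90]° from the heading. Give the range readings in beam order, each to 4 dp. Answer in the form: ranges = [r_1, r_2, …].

beam 1: φ=-90°, α=105°
  d=(-0.2588,0.9659)  start (1,1)  tX=2.0091 tY=0.8489  stride 1/|dx|=3.8637 1/|dy|=1.0353
    cross y-line → (1,2), t=0.8489
    cross y-line → (1,3), t=1.8842
    cross x-line → (0,3), t=2.0091 (wall)
  → r_1 = 2.0091
beam 2: φ=0°, α=195°
  d=(-0.9659,-0.2588)  start (1,1)  tX=0.5383 tY=0.6955  stride 1/|dx|=1.0353 1/|dy|=3.8637
    cross x-line → (0,1), t=0.5383 (wall)
  → r_2 = 0.5383
beam 3: φ=90°, α=285°
  d=(0.2588,-0.9659)  start (1,1)  tX=1.8546 tY=0.1863  stride 1/|dx|=3.8637 1/|dy|=1.0353
    cross y-line → (1,0), t=0.1863 (wall)
  → r_3 = 0.1863

ranges = [2.0091, 0.5383, 0.1863]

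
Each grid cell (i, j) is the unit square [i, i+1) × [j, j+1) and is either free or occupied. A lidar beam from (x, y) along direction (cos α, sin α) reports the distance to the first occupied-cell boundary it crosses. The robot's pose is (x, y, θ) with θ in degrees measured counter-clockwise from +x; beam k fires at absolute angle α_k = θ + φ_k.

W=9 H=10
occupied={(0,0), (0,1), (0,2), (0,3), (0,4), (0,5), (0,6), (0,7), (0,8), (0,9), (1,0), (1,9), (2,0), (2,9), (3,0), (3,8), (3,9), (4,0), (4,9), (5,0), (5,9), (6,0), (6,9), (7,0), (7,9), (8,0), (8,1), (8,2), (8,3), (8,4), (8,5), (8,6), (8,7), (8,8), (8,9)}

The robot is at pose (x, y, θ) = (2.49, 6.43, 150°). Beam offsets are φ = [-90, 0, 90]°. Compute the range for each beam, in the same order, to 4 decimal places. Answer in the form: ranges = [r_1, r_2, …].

beam 1: φ=-90°, α=60°
  direction (0.5000, 0.8660); cell (2,6); t to first gridline: x 1.0200, y 0.6582 (then +2.0000 / +1.1547)
    (2,7) via y @ 0.6582
    (3,7) via x @ 1.0200
    (3,8) via y @ 1.8129  # hit
  → r_1 = 1.8129
beam 2: φ=0°, α=150°
  direction (-0.8660, 0.5000); cell (2,6); t to first gridline: x 0.5658, y 1.1400 (then +1.1547 / +2.0000)
    (1,6) via x @ 0.5658
    (1,7) via y @ 1.1400
    (0,7) via x @ 1.7205  # hit
  → r_2 = 1.7205
beam 3: φ=90°, α=240°
  direction (-0.5000, -0.8660); cell (2,6); t to first gridline: x 0.9800, y 0.4965 (then +2.0000 / +1.1547)
    (2,5) via y @ 0.4965
    (1,5) via x @ 0.9800
    (1,4) via y @ 1.6512
    (1,3) via y @ 2.8059
    (0,3) via x @ 2.9800  # hit
  → r_3 = 2.9800

ranges = [1.8129, 1.7205, 2.9800]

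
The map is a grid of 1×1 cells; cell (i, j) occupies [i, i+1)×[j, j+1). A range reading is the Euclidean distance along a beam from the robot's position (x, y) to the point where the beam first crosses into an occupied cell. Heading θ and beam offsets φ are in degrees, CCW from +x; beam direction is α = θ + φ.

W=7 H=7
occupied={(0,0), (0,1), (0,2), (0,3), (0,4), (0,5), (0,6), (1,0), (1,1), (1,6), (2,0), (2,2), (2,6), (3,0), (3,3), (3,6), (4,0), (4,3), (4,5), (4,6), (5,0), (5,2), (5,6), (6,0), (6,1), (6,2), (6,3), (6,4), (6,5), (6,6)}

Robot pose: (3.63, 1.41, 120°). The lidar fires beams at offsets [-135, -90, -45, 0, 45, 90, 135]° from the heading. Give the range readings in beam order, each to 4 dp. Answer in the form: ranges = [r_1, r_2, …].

beam 1: φ=-135°, α=345°
  dir = (cos 345°, sin 345°) = (0.9659, -0.2588); from cell (3,1)
  next x-line at t=0.3831, next y-line at t=1.5841; Δt_x=1.0353, Δt_y=3.8637
    x: enter (4,1) at t=0.3831
    x: enter (5,1) at t=1.4183
    y: enter (5,0) at t=1.5841 ← occupied
  → r_1 = 1.5841
beam 2: φ=-90°, α=30°
  dir = (cos 30°, sin 30°) = (0.8660, 0.5000); from cell (3,1)
  next x-line at t=0.4272, next y-line at t=1.1800; Δt_x=1.1547, Δt_y=2.0000
    x: enter (4,1) at t=0.4272
    y: enter (4,2) at t=1.1800
    x: enter (5,2) at t=1.5819 ← occupied
  → r_2 = 1.5819
beam 3: φ=-45°, α=75°
  dir = (cos 75°, sin 75°) = (0.2588, 0.9659); from cell (3,1)
  next x-line at t=1.4296, next y-line at t=0.6108; Δt_x=3.8637, Δt_y=1.0353
    y: enter (3,2) at t=0.6108
    x: enter (4,2) at t=1.4296
    y: enter (4,3) at t=1.6461 ← occupied
  → r_3 = 1.6461
beam 4: φ=0°, α=120°
  dir = (cos 120°, sin 120°) = (-0.5000, 0.8660); from cell (3,1)
  next x-line at t=1.2600, next y-line at t=0.6813; Δt_x=2.0000, Δt_y=1.1547
    y: enter (3,2) at t=0.6813
    x: enter (2,2) at t=1.2600 ← occupied
  → r_4 = 1.2600
beam 5: φ=45°, α=165°
  dir = (cos 165°, sin 165°) = (-0.9659, 0.2588); from cell (3,1)
  next x-line at t=0.6522, next y-line at t=2.2796; Δt_x=1.0353, Δt_y=3.8637
    x: enter (2,1) at t=0.6522
    x: enter (1,1) at t=1.6875 ← occupied
  → r_5 = 1.6875
beam 6: φ=90°, α=210°
  dir = (cos 210°, sin 210°) = (-0.8660, -0.5000); from cell (3,1)
  next x-line at t=0.7275, next y-line at t=0.8200; Δt_x=1.1547, Δt_y=2.0000
    x: enter (2,1) at t=0.7275
    y: enter (2,0) at t=0.8200 ← occupied
  → r_6 = 0.8200
beam 7: φ=135°, α=255°
  dir = (cos 255°, sin 255°) = (-0.2588, -0.9659); from cell (3,1)
  next x-line at t=2.4341, next y-line at t=0.4245; Δt_x=3.8637, Δt_y=1.0353
    y: enter (3,0) at t=0.4245 ← occupied
  → r_7 = 0.4245

ranges = [1.5841, 1.5819, 1.6461, 1.2600, 1.6875, 0.8200, 0.4245]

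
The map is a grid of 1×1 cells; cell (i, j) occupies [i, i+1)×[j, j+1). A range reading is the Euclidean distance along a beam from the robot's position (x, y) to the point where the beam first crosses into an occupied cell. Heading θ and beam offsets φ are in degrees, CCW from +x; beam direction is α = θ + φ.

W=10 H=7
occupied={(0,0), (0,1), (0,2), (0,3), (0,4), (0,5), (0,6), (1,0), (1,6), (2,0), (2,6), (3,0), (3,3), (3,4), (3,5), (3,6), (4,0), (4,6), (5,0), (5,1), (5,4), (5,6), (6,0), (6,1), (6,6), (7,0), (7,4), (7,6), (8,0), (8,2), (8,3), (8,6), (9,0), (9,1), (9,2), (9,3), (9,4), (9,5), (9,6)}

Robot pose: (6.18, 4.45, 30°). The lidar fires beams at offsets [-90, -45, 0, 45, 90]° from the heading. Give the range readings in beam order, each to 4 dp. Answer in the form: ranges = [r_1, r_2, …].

beam 1: φ=-90°, α=300°
  direction (0.5000, -0.8660); cell (6,4); t to first gridline: x 1.6400, y 0.5196 (then +2.0000 / +1.1547)
    (6,3) via y @ 0.5196
    (7,3) via x @ 1.6400
    (7,2) via y @ 1.6743
    (7,1) via y @ 2.8290
    (8,1) via x @ 3.6400
    (8,0) via y @ 3.9837  # hit
  → r_1 = 3.9837
beam 2: φ=-45°, α=345°
  direction (0.9659, -0.2588); cell (6,4); t to first gridline: x 0.8489, y 1.7387 (then +1.0353 / +3.8637)
    (7,4) via x @ 0.8489  # hit
  → r_2 = 0.8489
beam 3: φ=0°, α=30°
  direction (0.8660, 0.5000); cell (6,4); t to first gridline: x 0.9469, y 1.1000 (then +1.1547 / +2.0000)
    (7,4) via x @ 0.9469  # hit
  → r_3 = 0.9469
beam 4: φ=45°, α=75°
  direction (0.2588, 0.9659); cell (6,4); t to first gridline: x 3.1682, y 0.5694 (then +3.8637 / +1.0353)
    (6,5) via y @ 0.5694
    (6,6) via y @ 1.6047  # hit
  → r_4 = 1.6047
beam 5: φ=90°, α=120°
  direction (-0.5000, 0.8660); cell (6,4); t to first gridline: x 0.3600, y 0.6351 (then +2.0000 / +1.1547)
    (5,4) via x @ 0.3600  # hit
  → r_5 = 0.3600

ranges = [3.9837, 0.8489, 0.9469, 1.6047, 0.3600]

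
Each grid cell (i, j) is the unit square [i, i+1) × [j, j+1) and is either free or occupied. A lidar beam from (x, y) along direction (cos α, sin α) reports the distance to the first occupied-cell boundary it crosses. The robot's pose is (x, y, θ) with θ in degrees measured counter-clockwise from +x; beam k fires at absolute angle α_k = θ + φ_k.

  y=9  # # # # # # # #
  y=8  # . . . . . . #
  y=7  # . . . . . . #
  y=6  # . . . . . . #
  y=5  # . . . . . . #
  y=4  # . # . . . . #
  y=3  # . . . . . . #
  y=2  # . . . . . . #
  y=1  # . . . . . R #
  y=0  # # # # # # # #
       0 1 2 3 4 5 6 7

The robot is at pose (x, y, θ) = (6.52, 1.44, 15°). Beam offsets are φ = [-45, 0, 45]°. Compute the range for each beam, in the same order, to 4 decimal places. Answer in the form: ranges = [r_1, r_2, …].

ranges = [0.5543, 0.4969, 0.9600]

beam 1: φ=-45°, α=330°
  cosα=0.8660 sinα=-0.5000 | (6,1) | tMaxX 0.5543 tMaxY 0.8800 | tΔX 1.1547 tΔY 2.0000
    t=0.5543 [x] (7,1) — stop
  → r_1 = 0.5543
beam 2: φ=0°, α=15°
  cosα=0.9659 sinα=0.2588 | (6,1) | tMaxX 0.4969 tMaxY 2.1637 | tΔX 1.0353 tΔY 3.8637
    t=0.4969 [x] (7,1) — stop
  → r_2 = 0.4969
beam 3: φ=45°, α=60°
  cosα=0.5000 sinα=0.8660 | (6,1) | tMaxX 0.9600 tMaxY 0.6466 | tΔX 2.0000 tΔY 1.1547
    t=0.6466 [y] (6,2)
    t=0.9600 [x] (7,2) — stop
  → r_3 = 0.9600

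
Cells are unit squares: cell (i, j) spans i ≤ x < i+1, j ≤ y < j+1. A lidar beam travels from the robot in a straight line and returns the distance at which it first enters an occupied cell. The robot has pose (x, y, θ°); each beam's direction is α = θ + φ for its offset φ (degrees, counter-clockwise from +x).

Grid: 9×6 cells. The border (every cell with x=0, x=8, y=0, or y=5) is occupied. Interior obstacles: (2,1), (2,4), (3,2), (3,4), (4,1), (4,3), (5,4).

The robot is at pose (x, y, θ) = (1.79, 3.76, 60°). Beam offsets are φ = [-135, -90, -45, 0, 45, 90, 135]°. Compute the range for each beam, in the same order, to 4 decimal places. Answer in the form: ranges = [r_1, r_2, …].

beam 1: φ=-135°, α=285°
  dir = (cos 285°, sin 285°) = (0.2588, -0.9659); from cell (1,3)
  next x-line at t=0.8114, next y-line at t=0.7868; Δt_x=3.8637, Δt_y=1.0353
    y: enter (1,2) at t=0.7868
    x: enter (2,2) at t=0.8114
    y: enter (2,1) at t=1.8221 ← occupied
  → r_1 = 1.8221
beam 2: φ=-90°, α=330°
  dir = (cos 330°, sin 330°) = (0.8660, -0.5000); from cell (1,3)
  next x-line at t=0.2425, next y-line at t=1.5200; Δt_x=1.1547, Δt_y=2.0000
    x: enter (2,3) at t=0.2425
    x: enter (3,3) at t=1.3972
    y: enter (3,2) at t=1.5200 ← occupied
  → r_2 = 1.5200
beam 3: φ=-45°, α=15°
  dir = (cos 15°, sin 15°) = (0.9659, 0.2588); from cell (1,3)
  next x-line at t=0.2174, next y-line at t=0.9273; Δt_x=1.0353, Δt_y=3.8637
    x: enter (2,3) at t=0.2174
    y: enter (2,4) at t=0.9273 ← occupied
  → r_3 = 0.9273
beam 4: φ=0°, α=60°
  dir = (cos 60°, sin 60°) = (0.5000, 0.8660); from cell (1,3)
  next x-line at t=0.4200, next y-line at t=0.2771; Δt_x=2.0000, Δt_y=1.1547
    y: enter (1,4) at t=0.2771
    x: enter (2,4) at t=0.4200 ← occupied
  → r_4 = 0.4200
beam 5: φ=45°, α=105°
  dir = (cos 105°, sin 105°) = (-0.2588, 0.9659); from cell (1,3)
  next x-line at t=3.0523, next y-line at t=0.2485; Δt_x=3.8637, Δt_y=1.0353
    y: enter (1,4) at t=0.2485
    y: enter (1,5) at t=1.2837 ← occupied
  → r_5 = 1.2837
beam 6: φ=90°, α=150°
  dir = (cos 150°, sin 150°) = (-0.8660, 0.5000); from cell (1,3)
  next x-line at t=0.9122, next y-line at t=0.4800; Δt_x=1.1547, Δt_y=2.0000
    y: enter (1,4) at t=0.4800
    x: enter (0,4) at t=0.9122 ← occupied
  → r_6 = 0.9122
beam 7: φ=135°, α=195°
  dir = (cos 195°, sin 195°) = (-0.9659, -0.2588); from cell (1,3)
  next x-line at t=0.8179, next y-line at t=2.9364; Δt_x=1.0353, Δt_y=3.8637
    x: enter (0,3) at t=0.8179 ← occupied
  → r_7 = 0.8179

ranges = [1.8221, 1.5200, 0.9273, 0.4200, 1.2837, 0.9122, 0.8179]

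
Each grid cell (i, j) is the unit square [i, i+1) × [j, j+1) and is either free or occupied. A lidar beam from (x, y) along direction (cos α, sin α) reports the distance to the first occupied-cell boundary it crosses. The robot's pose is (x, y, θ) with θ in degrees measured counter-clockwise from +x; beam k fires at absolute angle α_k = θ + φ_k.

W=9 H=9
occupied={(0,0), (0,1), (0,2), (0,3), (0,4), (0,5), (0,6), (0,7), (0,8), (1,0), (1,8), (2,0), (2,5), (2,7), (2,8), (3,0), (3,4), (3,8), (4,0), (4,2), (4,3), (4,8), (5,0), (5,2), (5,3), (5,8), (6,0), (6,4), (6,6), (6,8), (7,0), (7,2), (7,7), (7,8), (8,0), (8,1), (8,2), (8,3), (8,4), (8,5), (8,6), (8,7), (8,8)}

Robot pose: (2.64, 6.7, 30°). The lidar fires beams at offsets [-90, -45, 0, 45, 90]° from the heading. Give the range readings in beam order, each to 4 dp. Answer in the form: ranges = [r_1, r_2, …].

beam 1: φ=-90°, α=300°
  direction (0.5000, -0.8660); cell (2,6); t to first gridline: x 0.7200, y 0.8083 (then +2.0000 / +1.1547)
    (3,6) via x @ 0.7200
    (3,5) via y @ 0.8083
    (3,4) via y @ 1.9630  # hit
  → r_1 = 1.9630
beam 2: φ=-45°, α=345°
  direction (0.9659, -0.2588); cell (2,6); t to first gridline: x 0.3727, y 2.7046 (then +1.0353 / +3.8637)
    (3,6) via x @ 0.3727
    (4,6) via x @ 1.4080
    (5,6) via x @ 2.4433
    (5,5) via y @ 2.7046
    (6,5) via x @ 3.4785
    (7,5) via x @ 4.5138
    (8,5) via x @ 5.5491  # hit
  → r_2 = 5.5491
beam 3: φ=0°, α=30°
  direction (0.8660, 0.5000); cell (2,6); t to first gridline: x 0.4157, y 0.6000 (then +1.1547 / +2.0000)
    (3,6) via x @ 0.4157
    (3,7) via y @ 0.6000
    (4,7) via x @ 1.5704
    (4,8) via y @ 2.6000  # hit
  → r_3 = 2.6000
beam 4: φ=45°, α=75°
  direction (0.2588, 0.9659); cell (2,6); t to first gridline: x 1.3909, y 0.3106 (then +3.8637 / +1.0353)
    (2,7) via y @ 0.3106  # hit
  → r_4 = 0.3106
beam 5: φ=90°, α=120°
  direction (-0.5000, 0.8660); cell (2,6); t to first gridline: x 1.2800, y 0.3464 (then +2.0000 / +1.1547)
    (2,7) via y @ 0.3464  # hit
  → r_5 = 0.3464

ranges = [1.9630, 5.5491, 2.6000, 0.3106, 0.3464]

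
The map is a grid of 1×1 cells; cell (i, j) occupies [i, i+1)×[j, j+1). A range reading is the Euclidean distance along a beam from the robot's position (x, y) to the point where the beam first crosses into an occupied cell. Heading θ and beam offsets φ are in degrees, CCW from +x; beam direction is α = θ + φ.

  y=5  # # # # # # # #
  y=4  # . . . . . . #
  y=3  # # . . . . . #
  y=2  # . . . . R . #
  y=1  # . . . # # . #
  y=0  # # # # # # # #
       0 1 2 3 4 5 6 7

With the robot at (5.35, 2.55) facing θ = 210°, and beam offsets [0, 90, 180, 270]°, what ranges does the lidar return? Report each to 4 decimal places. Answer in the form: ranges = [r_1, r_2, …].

ranges = [1.1000, 0.6351, 1.9053, 2.8290]

beam 1: φ=0°, α=210°
  d=(-0.8660,-0.5000)  start (5,2)  tX=0.4041 tY=1.1000  stride 1/|dx|=1.1547 1/|dy|=2.0000
    cross x-line → (4,2), t=0.4041
    cross y-line → (4,1), t=1.1000 (wall)
  → r_1 = 1.1000
beam 2: φ=90°, α=300°
  d=(0.5000,-0.8660)  start (5,2)  tX=1.3000 tY=0.6351  stride 1/|dx|=2.0000 1/|dy|=1.1547
    cross y-line → (5,1), t=0.6351 (wall)
  → r_2 = 0.6351
beam 3: φ=180°, α=30°
  d=(0.8660,0.5000)  start (5,2)  tX=0.7506 tY=0.9000  stride 1/|dx|=1.1547 1/|dy|=2.0000
    cross x-line → (6,2), t=0.7506
    cross y-line → (6,3), t=0.9000
    cross x-line → (7,3), t=1.9053 (wall)
  → r_3 = 1.9053
beam 4: φ=270°, α=120°
  d=(-0.5000,0.8660)  start (5,2)  tX=0.7000 tY=0.5196  stride 1/|dx|=2.0000 1/|dy|=1.1547
    cross y-line → (5,3), t=0.5196
    cross x-line → (4,3), t=0.7000
    cross y-line → (4,4), t=1.6743
    cross x-line → (3,4), t=2.7000
    cross y-line → (3,5), t=2.8290 (wall)
  → r_4 = 2.8290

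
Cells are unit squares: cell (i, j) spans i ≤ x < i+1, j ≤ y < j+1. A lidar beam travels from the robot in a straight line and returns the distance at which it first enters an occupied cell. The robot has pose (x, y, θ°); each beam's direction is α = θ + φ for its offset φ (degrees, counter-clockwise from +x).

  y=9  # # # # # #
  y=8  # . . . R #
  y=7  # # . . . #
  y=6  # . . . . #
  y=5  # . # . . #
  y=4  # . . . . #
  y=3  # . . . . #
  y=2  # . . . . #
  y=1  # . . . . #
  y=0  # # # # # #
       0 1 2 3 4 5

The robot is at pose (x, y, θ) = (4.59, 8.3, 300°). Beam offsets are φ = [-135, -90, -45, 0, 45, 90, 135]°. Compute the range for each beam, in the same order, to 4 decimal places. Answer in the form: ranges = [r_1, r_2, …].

ranges = [2.7046, 4.1454, 7.5575, 0.8200, 0.4245, 0.4734, 0.7247]

beam 1: φ=-135°, α=165°
  direction (-0.9659, 0.2588); cell (4,8); t to first gridline: x 0.6108, y 2.7046 (then +1.0353 / +3.8637)
    (3,8) via x @ 0.6108
    (2,8) via x @ 1.6461
    (1,8) via x @ 2.6814
    (1,9) via y @ 2.7046  # hit
  → r_1 = 2.7046
beam 2: φ=-90°, α=210°
  direction (-0.8660, -0.5000); cell (4,8); t to first gridline: x 0.6813, y 0.6000 (then +1.1547 / +2.0000)
    (4,7) via y @ 0.6000
    (3,7) via x @ 0.6813
    (2,7) via x @ 1.8360
    (2,6) via y @ 2.6000
    (1,6) via x @ 2.9907
    (0,6) via x @ 4.1454  # hit
  → r_2 = 4.1454
beam 3: φ=-45°, α=255°
  direction (-0.2588, -0.9659); cell (4,8); t to first gridline: x 2.2796, y 0.3106 (then +3.8637 / +1.0353)
    (4,7) via y @ 0.3106
    (4,6) via y @ 1.3459
    (3,6) via x @ 2.2796
    (3,5) via y @ 2.3811
    (3,4) via y @ 3.4164
    (3,3) via y @ 4.4517
    (3,2) via y @ 5.4870
    (2,2) via x @ 6.1433
    (2,1) via y @ 6.5222
    (2,0) via y @ 7.5575  # hit
  → r_3 = 7.5575
beam 4: φ=0°, α=300°
  direction (0.5000, -0.8660); cell (4,8); t to first gridline: x 0.8200, y 0.3464 (then +2.0000 / +1.1547)
    (4,7) via y @ 0.3464
    (5,7) via x @ 0.8200  # hit
  → r_4 = 0.8200
beam 5: φ=45°, α=345°
  direction (0.9659, -0.2588); cell (4,8); t to first gridline: x 0.4245, y 1.1591 (then +1.0353 / +3.8637)
    (5,8) via x @ 0.4245  # hit
  → r_5 = 0.4245
beam 6: φ=90°, α=30°
  direction (0.8660, 0.5000); cell (4,8); t to first gridline: x 0.4734, y 1.4000 (then +1.1547 / +2.0000)
    (5,8) via x @ 0.4734  # hit
  → r_6 = 0.4734
beam 7: φ=135°, α=75°
  direction (0.2588, 0.9659); cell (4,8); t to first gridline: x 1.5841, y 0.7247 (then +3.8637 / +1.0353)
    (4,9) via y @ 0.7247  # hit
  → r_7 = 0.7247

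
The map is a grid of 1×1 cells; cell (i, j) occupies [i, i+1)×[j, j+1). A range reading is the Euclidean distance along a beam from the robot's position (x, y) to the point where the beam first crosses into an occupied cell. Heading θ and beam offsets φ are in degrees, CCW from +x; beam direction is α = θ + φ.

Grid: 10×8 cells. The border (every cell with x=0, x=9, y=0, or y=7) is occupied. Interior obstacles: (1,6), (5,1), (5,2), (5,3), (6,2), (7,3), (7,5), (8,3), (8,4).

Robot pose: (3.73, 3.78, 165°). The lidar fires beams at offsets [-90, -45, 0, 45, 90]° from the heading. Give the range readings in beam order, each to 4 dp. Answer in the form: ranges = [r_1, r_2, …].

ranges = [3.3336, 3.4600, 2.8263, 3.1523, 2.8781]

beam 1: φ=-90°, α=75°
  direction (0.2588, 0.9659); cell (3,3); t to first gridline: x 1.0432, y 0.2278 (then +3.8637 / +1.0353)
    (3,4) via y @ 0.2278
    (4,4) via x @ 1.0432
    (4,5) via y @ 1.2630
    (4,6) via y @ 2.2983
    (4,7) via y @ 3.3336  # hit
  → r_1 = 3.3336
beam 2: φ=-45°, α=120°
  direction (-0.5000, 0.8660); cell (3,3); t to first gridline: x 1.4600, y 0.2540 (then +2.0000 / +1.1547)
    (3,4) via y @ 0.2540
    (3,5) via y @ 1.4087
    (2,5) via x @ 1.4600
    (2,6) via y @ 2.5634
    (1,6) via x @ 3.4600  # hit
  → r_2 = 3.4600
beam 3: φ=0°, α=165°
  direction (-0.9659, 0.2588); cell (3,3); t to first gridline: x 0.7558, y 0.8500 (then +1.0353 / +3.8637)
    (2,3) via x @ 0.7558
    (2,4) via y @ 0.8500
    (1,4) via x @ 1.7910
    (0,4) via x @ 2.8263  # hit
  → r_3 = 2.8263
beam 4: φ=45°, α=210°
  direction (-0.8660, -0.5000); cell (3,3); t to first gridline: x 0.8429, y 1.5600 (then +1.1547 / +2.0000)
    (2,3) via x @ 0.8429
    (2,2) via y @ 1.5600
    (1,2) via x @ 1.9976
    (0,2) via x @ 3.1523  # hit
  → r_4 = 3.1523
beam 5: φ=90°, α=255°
  direction (-0.2588, -0.9659); cell (3,3); t to first gridline: x 2.8205, y 0.8075 (then +3.8637 / +1.0353)
    (3,2) via y @ 0.8075
    (3,1) via y @ 1.8428
    (2,1) via x @ 2.8205
    (2,0) via y @ 2.8781  # hit
  → r_5 = 2.8781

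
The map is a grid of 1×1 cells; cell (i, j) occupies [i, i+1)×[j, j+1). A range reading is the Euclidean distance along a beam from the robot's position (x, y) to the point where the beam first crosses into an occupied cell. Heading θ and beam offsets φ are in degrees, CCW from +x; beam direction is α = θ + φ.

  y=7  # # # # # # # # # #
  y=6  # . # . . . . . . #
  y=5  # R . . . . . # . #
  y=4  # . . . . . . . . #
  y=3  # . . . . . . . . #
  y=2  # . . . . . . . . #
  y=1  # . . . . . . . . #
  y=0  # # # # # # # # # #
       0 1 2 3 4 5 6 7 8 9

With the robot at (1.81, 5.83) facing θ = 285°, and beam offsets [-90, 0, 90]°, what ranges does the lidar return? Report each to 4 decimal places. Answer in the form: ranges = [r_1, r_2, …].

ranges = [0.8386, 5.0004, 0.6568]

beam 1: φ=-90°, α=195°
  d=(-0.9659,-0.2588)  start (1,5)  tX=0.8386 tY=3.2069  stride 1/|dx|=1.0353 1/|dy|=3.8637
    cross x-line → (0,5), t=0.8386 (wall)
  → r_1 = 0.8386
beam 2: φ=0°, α=285°
  d=(0.2588,-0.9659)  start (1,5)  tX=0.7341 tY=0.8593  stride 1/|dx|=3.8637 1/|dy|=1.0353
    cross x-line → (2,5), t=0.7341
    cross y-line → (2,4), t=0.8593
    cross y-line → (2,3), t=1.8946
    cross y-line → (2,2), t=2.9298
    cross y-line → (2,1), t=3.9651
    cross x-line → (3,1), t=4.5978
    cross y-line → (3,0), t=5.0004 (wall)
  → r_2 = 5.0004
beam 3: φ=90°, α=15°
  d=(0.9659,0.2588)  start (1,5)  tX=0.1967 tY=0.6568  stride 1/|dx|=1.0353 1/|dy|=3.8637
    cross x-line → (2,5), t=0.1967
    cross y-line → (2,6), t=0.6568 (wall)
  → r_3 = 0.6568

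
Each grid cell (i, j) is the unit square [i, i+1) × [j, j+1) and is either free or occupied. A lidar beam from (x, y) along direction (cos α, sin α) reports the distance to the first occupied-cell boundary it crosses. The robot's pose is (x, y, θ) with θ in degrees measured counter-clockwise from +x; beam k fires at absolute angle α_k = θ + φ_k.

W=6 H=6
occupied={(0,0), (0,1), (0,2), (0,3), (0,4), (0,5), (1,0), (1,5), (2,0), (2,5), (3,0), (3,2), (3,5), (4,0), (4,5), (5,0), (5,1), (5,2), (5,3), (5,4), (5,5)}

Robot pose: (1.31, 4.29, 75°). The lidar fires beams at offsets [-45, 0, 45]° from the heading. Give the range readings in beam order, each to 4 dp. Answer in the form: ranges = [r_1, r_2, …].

beam 1: φ=-45°, α=30°
  direction (0.8660, 0.5000); cell (1,4); t to first gridline: x 0.7967, y 1.4200 (then +1.1547 / +2.0000)
    (2,4) via x @ 0.7967
    (2,5) via y @ 1.4200  # hit
  → r_1 = 1.4200
beam 2: φ=0°, α=75°
  direction (0.2588, 0.9659); cell (1,4); t to first gridline: x 2.6660, y 0.7350 (then +3.8637 / +1.0353)
    (1,5) via y @ 0.7350  # hit
  → r_2 = 0.7350
beam 3: φ=45°, α=120°
  direction (-0.5000, 0.8660); cell (1,4); t to first gridline: x 0.6200, y 0.8198 (then +2.0000 / +1.1547)
    (0,4) via x @ 0.6200  # hit
  → r_3 = 0.6200

ranges = [1.4200, 0.7350, 0.6200]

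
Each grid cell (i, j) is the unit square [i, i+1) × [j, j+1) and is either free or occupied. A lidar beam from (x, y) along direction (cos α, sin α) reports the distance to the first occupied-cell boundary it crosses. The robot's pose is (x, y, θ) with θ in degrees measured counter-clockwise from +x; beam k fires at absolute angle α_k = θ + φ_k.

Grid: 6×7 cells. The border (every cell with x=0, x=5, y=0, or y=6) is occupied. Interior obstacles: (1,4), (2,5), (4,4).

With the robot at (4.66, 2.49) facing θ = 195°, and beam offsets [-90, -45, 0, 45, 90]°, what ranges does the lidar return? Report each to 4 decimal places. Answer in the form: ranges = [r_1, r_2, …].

ranges = [1.5633, 3.0715, 3.7891, 1.7205, 1.3137]

beam 1: φ=-90°, α=105°
  d=(-0.2588,0.9659)  start (4,2)  tX=2.5500 tY=0.5280  stride 1/|dx|=3.8637 1/|dy|=1.0353
    cross y-line → (4,3), t=0.5280
    cross y-line → (4,4), t=1.5633 (wall)
  → r_1 = 1.5633
beam 2: φ=-45°, α=150°
  d=(-0.8660,0.5000)  start (4,2)  tX=0.7621 tY=1.0200  stride 1/|dx|=1.1547 1/|dy|=2.0000
    cross x-line → (3,2), t=0.7621
    cross y-line → (3,3), t=1.0200
    cross x-line → (2,3), t=1.9168
    cross y-line → (2,4), t=3.0200
    cross x-line → (1,4), t=3.0715 (wall)
  → r_2 = 3.0715
beam 3: φ=0°, α=195°
  d=(-0.9659,-0.2588)  start (4,2)  tX=0.6833 tY=1.8932  stride 1/|dx|=1.0353 1/|dy|=3.8637
    cross x-line → (3,2), t=0.6833
    cross x-line → (2,2), t=1.7186
    cross y-line → (2,1), t=1.8932
    cross x-line → (1,1), t=2.7538
    cross x-line → (0,1), t=3.7891 (wall)
  → r_3 = 3.7891
beam 4: φ=45°, α=240°
  d=(-0.5000,-0.8660)  start (4,2)  tX=1.3200 tY=0.5658  stride 1/|dx|=2.0000 1/|dy|=1.1547
    cross y-line → (4,1), t=0.5658
    cross x-line → (3,1), t=1.3200
    cross y-line → (3,0), t=1.7205 (wall)
  → r_4 = 1.7205
beam 5: φ=90°, α=285°
  d=(0.2588,-0.9659)  start (4,2)  tX=1.3137 tY=0.5073  stride 1/|dx|=3.8637 1/|dy|=1.0353
    cross y-line → (4,1), t=0.5073
    cross x-line → (5,1), t=1.3137 (wall)
  → r_5 = 1.3137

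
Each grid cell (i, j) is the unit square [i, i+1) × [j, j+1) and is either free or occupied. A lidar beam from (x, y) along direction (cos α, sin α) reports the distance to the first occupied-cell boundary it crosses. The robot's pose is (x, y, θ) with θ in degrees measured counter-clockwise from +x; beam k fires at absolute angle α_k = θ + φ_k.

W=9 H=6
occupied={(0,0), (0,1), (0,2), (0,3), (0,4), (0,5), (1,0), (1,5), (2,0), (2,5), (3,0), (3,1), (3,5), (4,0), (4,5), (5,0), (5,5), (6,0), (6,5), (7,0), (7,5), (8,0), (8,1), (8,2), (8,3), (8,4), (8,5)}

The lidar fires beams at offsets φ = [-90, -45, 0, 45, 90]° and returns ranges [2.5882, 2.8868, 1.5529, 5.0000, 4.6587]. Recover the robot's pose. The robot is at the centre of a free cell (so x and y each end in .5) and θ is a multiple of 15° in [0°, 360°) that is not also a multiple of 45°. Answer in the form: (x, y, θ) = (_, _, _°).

(x, y, θ) = (3.5, 3.5, 285°)

Candidates: 27 free-cell centres × 16 headings = 432 poses. Raycast each; keep the one whose scan matches to 4 dp.
  (5.5, 3.5, 240°): beam 1 = 3.0000 ≠ 2.5882 ✗
  (1.5, 2.5, 195°): beam 1 = 1.9319 ≠ 2.5882 ✗
  (1.5, 3.5, 330°): beam 1 = 1.0000 ≠ 2.5882 ✗
  …
  (3.5, 3.5, 285°): r_1=2.5882, r_2=2.8868, r_3=1.5529, r_4=5.0000, r_5=4.6587 — all match ✓
Unique over the lattice → pose = (3.5, 3.5, 285°).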